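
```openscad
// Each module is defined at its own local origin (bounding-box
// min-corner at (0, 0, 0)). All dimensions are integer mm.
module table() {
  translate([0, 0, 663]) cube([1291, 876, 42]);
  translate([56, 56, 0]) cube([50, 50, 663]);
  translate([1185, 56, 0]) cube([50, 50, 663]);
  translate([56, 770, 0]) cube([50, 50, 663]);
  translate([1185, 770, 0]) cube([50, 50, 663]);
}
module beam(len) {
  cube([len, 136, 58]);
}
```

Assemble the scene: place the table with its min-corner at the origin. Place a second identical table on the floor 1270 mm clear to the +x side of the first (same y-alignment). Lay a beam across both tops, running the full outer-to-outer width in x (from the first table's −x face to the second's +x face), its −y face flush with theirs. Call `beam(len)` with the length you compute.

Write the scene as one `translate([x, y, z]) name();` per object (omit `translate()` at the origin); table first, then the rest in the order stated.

table();
translate([2561, 0, 0]) table();
translate([0, 0, 705]) beam(3852);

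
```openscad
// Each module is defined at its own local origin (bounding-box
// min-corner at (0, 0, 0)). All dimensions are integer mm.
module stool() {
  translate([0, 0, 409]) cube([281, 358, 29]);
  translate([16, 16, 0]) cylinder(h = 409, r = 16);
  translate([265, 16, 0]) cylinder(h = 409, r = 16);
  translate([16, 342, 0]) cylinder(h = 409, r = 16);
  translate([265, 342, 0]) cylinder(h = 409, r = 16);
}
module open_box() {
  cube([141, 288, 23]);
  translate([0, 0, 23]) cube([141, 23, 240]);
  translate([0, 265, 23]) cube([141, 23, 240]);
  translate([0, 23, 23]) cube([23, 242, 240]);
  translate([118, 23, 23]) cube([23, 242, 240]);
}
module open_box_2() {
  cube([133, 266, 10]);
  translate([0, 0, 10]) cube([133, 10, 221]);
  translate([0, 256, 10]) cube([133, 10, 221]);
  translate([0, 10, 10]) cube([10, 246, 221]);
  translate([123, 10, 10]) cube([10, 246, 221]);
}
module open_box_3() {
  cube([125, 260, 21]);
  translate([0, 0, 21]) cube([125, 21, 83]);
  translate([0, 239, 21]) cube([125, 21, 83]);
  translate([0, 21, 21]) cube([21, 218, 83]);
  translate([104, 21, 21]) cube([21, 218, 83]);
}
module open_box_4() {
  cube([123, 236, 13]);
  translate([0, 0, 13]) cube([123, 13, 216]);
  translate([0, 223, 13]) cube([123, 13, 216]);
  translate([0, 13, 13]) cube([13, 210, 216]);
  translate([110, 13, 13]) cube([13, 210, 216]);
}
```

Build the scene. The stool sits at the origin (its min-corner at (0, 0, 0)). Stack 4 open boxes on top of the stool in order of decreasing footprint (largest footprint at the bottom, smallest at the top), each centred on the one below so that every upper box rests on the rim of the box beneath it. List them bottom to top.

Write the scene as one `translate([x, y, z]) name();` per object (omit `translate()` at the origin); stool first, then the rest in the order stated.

stool();
translate([70, 35, 438]) open_box();
translate([74, 46, 701]) open_box_2();
translate([78, 49, 932]) open_box_3();
translate([79, 61, 1036]) open_box_4();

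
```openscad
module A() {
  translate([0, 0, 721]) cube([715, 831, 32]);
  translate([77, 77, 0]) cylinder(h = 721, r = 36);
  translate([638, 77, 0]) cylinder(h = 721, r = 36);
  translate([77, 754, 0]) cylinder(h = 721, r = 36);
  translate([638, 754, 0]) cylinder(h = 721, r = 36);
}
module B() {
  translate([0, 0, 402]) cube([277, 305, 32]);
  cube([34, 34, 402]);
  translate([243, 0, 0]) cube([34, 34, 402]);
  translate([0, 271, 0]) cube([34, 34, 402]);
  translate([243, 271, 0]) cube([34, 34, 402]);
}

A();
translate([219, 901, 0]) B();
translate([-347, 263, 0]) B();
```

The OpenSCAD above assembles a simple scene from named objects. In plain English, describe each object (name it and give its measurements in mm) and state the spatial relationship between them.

A is a table: top 715 mm (x) × 831 mm (y), 32 mm thick, upper face at z = 753 mm, on four round legs of 72 mm diameter, each leg's bounding box inset 41 mm from the nearest pair of top edges, running from z = 0 to the bottom of the top.

B is a four-legged stool. The seat is a 277×305×32 mm slab whose top surface is at z = 434 mm; four square legs, each 34×34 mm in cross-section, run from the floor (z = 0) to the underside of the seat, each flush with a corner of the seat.

Two stools sit around the table at the +y, −x sides.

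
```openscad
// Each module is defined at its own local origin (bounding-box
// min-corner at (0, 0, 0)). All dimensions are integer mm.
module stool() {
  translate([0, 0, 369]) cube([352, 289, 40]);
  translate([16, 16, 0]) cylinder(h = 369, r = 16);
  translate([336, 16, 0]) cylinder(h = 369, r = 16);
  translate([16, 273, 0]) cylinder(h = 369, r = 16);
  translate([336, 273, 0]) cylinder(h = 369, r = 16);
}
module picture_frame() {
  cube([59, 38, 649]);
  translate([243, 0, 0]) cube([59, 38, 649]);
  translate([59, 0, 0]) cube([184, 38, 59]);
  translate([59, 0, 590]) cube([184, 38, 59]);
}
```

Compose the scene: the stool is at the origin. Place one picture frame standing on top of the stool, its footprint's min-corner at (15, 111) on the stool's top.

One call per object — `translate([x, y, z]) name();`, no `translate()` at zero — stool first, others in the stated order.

stool();
translate([15, 111, 409]) picture_frame();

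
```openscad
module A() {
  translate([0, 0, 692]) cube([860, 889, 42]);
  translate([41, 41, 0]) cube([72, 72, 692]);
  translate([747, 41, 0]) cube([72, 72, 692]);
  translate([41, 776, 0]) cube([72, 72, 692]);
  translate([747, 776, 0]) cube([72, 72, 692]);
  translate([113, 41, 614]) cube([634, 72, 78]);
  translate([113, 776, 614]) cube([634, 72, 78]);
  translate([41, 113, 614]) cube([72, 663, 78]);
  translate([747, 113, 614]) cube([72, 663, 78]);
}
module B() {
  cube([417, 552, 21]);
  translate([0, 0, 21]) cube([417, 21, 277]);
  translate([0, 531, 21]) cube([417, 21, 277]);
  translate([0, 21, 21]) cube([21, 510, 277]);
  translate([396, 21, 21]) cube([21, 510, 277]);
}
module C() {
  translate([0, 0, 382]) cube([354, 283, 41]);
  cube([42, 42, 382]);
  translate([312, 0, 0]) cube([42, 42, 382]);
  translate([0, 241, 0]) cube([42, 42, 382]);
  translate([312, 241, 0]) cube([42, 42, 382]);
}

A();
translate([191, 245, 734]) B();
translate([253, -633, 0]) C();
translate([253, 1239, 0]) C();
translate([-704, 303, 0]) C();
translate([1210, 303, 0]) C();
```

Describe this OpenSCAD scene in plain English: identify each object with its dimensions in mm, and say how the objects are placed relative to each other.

A is a rectangular dining table. The top is 860×889×42 mm with its upper surface at z = 734 mm. It stands on four 72×72 mm square legs, each inset 41 mm from the nearest pair of top edges, running from the floor to the underside of the top. Four apron rails, 72 mm thick and 78 mm tall, run between adjacent legs with their top edges flush with the underside of the top and their outer faces flush with the legs' outer faces.

B is an open storage box with external size 417×552×298 mm and wall thickness 21 mm (the base is also 21 mm thick). The base covers the whole footprint; the four walls stand on the base, with the y-facing walls full-width and the x-facing walls fitting between their inner faces.

C is a four-legged stool. The seat is 354×283 mm, 41 mm thick, top at z = 423 mm. It stands on four square legs, each 42×42 mm in cross-section, from z = 0 to the seat underside, each flush with a corner of the seat.

The open box is on top of the table. Four stools sit around the table at the −y, +y, −x, +x sides.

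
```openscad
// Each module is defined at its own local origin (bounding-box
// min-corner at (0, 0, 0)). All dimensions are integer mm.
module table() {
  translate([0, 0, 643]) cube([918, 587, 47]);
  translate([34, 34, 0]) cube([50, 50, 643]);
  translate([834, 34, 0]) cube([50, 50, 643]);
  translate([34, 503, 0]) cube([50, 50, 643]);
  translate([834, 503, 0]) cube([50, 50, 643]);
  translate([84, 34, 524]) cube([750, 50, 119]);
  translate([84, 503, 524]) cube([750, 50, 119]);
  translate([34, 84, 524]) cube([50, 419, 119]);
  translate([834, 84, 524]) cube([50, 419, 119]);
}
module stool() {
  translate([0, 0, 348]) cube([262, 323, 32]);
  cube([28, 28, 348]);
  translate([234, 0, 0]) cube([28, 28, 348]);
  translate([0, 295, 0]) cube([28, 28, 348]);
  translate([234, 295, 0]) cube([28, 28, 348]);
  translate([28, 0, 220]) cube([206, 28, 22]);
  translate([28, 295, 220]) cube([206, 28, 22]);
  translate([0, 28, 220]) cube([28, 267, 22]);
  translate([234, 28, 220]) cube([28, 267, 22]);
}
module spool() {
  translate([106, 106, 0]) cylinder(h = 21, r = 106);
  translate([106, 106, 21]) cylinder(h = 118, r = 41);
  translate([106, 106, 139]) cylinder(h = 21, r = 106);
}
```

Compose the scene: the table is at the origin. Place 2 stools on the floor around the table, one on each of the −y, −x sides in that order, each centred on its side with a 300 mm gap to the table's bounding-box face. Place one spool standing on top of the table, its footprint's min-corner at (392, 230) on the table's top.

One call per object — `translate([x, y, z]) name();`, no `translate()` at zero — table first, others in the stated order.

table();
translate([328, -623, 0]) stool();
translate([-562, 132, 0]) stool();
translate([392, 230, 690]) spool();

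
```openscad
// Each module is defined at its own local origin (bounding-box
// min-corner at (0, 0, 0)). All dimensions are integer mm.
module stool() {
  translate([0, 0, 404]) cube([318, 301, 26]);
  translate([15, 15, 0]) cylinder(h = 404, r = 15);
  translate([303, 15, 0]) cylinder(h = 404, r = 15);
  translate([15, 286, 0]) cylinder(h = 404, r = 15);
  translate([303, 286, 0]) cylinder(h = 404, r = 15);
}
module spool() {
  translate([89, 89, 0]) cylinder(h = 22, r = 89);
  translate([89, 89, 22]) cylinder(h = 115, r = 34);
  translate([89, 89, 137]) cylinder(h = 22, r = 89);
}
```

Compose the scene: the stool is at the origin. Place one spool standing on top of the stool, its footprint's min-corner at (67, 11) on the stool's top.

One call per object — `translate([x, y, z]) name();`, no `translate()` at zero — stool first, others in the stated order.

stool();
translate([67, 11, 430]) spool();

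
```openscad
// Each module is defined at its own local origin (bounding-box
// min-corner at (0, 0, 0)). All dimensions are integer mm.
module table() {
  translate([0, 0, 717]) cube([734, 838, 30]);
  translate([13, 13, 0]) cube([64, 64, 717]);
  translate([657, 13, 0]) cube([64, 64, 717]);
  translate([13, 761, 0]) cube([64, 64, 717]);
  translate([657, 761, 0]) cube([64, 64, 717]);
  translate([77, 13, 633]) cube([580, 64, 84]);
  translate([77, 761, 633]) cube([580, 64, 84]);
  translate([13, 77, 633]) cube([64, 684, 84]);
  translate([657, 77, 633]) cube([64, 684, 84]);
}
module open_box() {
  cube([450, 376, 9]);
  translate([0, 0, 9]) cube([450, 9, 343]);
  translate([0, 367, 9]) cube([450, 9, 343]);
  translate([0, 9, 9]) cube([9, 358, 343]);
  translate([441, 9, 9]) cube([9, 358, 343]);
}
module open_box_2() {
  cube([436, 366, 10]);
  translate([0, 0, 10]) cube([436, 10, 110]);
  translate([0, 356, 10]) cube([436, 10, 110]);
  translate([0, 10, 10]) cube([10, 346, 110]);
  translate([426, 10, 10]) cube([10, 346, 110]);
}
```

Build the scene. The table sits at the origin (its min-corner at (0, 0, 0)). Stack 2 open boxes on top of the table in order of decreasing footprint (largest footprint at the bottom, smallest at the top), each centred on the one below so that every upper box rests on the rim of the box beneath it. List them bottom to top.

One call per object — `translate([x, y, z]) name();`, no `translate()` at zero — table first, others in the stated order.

table();
translate([142, 231, 747]) open_box();
translate([149, 236, 1099]) open_box_2();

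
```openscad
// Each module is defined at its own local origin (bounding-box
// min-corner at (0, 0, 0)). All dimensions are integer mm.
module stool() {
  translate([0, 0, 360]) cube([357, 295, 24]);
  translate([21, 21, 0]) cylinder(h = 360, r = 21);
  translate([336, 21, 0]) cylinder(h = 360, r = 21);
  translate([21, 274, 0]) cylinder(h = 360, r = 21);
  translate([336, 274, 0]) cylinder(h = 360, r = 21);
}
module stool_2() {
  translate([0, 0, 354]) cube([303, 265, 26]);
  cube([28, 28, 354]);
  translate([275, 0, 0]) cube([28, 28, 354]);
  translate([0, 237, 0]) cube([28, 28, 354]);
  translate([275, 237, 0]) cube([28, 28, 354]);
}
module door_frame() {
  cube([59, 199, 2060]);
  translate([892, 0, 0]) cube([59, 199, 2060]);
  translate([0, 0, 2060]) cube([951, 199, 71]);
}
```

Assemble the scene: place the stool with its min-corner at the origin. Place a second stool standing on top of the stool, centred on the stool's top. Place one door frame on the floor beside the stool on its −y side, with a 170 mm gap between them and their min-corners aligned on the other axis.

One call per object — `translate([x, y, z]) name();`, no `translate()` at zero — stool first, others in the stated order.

stool();
translate([27, 15, 384]) stool_2();
translate([0, -369, 0]) door_frame();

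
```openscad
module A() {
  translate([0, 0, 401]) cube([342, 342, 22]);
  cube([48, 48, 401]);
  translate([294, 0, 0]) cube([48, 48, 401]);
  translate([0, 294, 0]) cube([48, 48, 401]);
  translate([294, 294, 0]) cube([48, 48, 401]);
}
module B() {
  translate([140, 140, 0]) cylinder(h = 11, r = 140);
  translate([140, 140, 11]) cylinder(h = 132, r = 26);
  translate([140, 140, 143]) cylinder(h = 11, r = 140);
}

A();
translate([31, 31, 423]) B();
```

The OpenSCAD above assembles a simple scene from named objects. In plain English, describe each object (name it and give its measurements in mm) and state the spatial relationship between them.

A is a four-legged stool. The seat is a 342×342×22 mm slab whose top surface is at z = 423 mm; four square legs, each 48×48 mm in cross-section, run from the floor (z = 0) to the underside of the seat, each flush with a corner of the seat.

B is a spool: two coaxial disc flanges of radius 140 mm and thickness 11 mm, joined by a core cylinder of radius 26 mm and height 132 mm. The lower flange rests on z = 0 and the three cylinders share a vertical axis.

The spool is on top of the stool, centred.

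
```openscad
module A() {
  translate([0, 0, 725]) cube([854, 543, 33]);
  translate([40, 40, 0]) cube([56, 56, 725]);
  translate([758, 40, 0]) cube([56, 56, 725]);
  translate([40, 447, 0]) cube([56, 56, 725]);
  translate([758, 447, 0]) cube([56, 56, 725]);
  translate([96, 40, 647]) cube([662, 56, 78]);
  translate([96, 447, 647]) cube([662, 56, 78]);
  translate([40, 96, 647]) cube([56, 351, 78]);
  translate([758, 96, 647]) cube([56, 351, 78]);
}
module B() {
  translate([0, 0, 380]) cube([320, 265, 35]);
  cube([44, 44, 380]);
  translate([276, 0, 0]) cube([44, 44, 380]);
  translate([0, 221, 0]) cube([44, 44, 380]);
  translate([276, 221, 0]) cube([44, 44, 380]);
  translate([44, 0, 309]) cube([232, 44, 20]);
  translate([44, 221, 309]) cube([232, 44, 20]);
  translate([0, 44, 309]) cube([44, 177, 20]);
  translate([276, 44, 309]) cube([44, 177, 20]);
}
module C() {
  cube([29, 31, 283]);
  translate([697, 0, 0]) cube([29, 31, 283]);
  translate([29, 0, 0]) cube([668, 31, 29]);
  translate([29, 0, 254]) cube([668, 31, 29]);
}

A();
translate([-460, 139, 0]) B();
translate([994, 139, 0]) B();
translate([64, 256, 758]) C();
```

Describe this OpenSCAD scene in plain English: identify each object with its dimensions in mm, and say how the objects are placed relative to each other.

A is a table: top 854 mm (x) × 543 mm (y), 33 mm thick, upper face at z = 758 mm, on four 56×56 mm square legs, each inset 40 mm from the nearest pair of top edges, running from z = 0 to the bottom of the top. Four apron rails, 56 mm thick and 78 mm tall, run between adjacent legs with their top edges flush with the underside of the top and their outer faces flush with the legs' outer faces.

B is a four-legged stool. The seat is a 320×265×35 mm slab whose top surface is at z = 415 mm; four square legs, each 44×44 mm in cross-section, run from the floor (z = 0) to the underside of the seat, each flush with a corner of the seat. Four stretchers, 44 mm wide and 20 mm tall, connect adjacent legs with their undersides at z = 309 mm, each running between the inner faces of the legs it joins and aligned with the legs' outer faces on the other axis.

C is a picture frame with a 668×225 mm rectangular opening (x by z) and a uniform 29 mm border on every side. Frame depth is 31 mm along y. It is built from two vertical stiles running the full outside height and two horizontal rails spanning the gap between the stiles.

Two stools sit around the table at the −x, +x sides. The picture frame is on top of the table, centred.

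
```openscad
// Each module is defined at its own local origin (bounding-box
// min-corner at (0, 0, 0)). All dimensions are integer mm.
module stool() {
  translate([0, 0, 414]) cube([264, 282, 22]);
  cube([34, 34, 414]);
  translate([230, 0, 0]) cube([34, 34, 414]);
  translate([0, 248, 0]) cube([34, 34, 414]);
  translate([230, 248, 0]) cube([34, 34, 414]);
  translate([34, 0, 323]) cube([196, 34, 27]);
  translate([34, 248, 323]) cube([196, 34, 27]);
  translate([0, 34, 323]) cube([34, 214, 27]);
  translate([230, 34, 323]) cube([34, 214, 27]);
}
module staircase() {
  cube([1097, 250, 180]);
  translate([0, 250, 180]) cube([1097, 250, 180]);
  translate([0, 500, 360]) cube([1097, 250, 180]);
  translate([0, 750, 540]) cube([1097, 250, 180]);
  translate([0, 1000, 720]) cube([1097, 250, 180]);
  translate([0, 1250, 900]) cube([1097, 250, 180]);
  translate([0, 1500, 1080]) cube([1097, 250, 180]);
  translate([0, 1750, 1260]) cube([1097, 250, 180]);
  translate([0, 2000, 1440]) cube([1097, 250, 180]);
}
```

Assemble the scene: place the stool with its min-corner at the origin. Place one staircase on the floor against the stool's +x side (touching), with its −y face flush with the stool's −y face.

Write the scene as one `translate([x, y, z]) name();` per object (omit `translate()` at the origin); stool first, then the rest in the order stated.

stool();
translate([264, 0, 0]) staircase();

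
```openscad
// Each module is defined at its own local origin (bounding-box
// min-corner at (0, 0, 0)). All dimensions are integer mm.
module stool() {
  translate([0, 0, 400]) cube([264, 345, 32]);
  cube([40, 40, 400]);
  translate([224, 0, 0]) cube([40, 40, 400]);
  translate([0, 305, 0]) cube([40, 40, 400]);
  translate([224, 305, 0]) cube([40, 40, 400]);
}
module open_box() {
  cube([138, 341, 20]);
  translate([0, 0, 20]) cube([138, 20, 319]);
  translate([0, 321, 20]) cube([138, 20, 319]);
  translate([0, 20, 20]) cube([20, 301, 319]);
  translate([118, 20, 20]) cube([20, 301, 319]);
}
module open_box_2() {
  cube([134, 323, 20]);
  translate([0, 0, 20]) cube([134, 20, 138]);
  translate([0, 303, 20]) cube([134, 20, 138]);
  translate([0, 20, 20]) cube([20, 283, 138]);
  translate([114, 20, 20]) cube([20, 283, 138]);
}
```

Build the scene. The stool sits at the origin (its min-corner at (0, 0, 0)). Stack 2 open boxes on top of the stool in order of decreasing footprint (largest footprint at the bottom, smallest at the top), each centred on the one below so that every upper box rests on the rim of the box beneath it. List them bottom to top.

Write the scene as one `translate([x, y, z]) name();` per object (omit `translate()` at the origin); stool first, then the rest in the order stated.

stool();
translate([63, 2, 432]) open_box();
translate([65, 11, 771]) open_box_2();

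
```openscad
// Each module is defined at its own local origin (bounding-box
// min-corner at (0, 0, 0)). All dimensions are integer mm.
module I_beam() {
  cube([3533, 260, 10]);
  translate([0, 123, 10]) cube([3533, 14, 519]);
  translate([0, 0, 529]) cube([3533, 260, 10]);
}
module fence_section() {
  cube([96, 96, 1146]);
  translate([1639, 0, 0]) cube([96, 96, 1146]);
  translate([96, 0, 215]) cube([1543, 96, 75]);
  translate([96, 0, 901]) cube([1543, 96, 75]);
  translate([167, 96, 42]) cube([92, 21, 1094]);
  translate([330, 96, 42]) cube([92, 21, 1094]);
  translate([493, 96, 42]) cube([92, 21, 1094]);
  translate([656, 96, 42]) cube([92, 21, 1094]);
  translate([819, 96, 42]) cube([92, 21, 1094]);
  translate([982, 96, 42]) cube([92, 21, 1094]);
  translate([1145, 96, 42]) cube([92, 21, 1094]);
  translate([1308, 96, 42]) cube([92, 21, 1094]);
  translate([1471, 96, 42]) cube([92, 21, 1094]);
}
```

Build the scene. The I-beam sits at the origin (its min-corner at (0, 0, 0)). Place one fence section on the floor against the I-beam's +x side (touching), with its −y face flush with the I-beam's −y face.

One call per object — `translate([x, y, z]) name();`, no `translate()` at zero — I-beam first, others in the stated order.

I_beam();
translate([3533, 0, 0]) fence_section();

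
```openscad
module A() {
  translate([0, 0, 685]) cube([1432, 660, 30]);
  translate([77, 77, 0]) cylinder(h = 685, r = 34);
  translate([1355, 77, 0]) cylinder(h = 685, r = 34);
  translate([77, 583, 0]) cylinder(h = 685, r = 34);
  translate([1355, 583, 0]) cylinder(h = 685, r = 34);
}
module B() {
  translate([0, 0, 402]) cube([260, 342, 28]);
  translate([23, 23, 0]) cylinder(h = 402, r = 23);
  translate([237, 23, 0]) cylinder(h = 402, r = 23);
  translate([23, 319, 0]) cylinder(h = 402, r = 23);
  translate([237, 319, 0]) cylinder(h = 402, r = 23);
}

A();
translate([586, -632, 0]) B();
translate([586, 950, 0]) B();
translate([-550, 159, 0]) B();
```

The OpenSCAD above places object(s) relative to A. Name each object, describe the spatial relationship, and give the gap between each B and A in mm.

A is a table. B is a stool. Three stools sit around the table at the −y, +y, −x sides. The gap between each stool and the table is 290 mm.

Each stool's nearest face is 290 mm from the table's bounding box.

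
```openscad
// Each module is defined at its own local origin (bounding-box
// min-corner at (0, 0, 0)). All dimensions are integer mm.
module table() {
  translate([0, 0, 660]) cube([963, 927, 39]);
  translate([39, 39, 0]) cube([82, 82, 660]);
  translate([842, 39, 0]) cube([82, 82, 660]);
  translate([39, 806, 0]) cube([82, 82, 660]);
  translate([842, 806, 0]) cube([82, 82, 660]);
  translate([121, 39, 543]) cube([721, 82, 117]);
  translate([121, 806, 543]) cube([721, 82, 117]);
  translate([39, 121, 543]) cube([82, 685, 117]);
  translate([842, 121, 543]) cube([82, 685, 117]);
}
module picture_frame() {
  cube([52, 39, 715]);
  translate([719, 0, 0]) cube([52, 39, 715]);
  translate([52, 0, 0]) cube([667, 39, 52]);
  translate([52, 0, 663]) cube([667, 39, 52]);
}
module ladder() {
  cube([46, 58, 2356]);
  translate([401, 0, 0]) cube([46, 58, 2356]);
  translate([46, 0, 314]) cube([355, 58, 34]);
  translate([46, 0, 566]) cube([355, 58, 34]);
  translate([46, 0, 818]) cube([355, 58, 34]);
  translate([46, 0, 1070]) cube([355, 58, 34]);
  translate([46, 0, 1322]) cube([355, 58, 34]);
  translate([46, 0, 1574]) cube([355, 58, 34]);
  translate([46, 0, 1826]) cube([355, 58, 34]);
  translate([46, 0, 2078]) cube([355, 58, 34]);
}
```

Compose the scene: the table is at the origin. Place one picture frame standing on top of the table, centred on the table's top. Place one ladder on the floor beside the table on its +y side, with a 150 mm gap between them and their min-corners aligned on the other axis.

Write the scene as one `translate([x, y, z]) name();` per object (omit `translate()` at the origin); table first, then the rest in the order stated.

table();
translate([96, 444, 699]) picture_frame();
translate([0, 1077, 0]) ladder();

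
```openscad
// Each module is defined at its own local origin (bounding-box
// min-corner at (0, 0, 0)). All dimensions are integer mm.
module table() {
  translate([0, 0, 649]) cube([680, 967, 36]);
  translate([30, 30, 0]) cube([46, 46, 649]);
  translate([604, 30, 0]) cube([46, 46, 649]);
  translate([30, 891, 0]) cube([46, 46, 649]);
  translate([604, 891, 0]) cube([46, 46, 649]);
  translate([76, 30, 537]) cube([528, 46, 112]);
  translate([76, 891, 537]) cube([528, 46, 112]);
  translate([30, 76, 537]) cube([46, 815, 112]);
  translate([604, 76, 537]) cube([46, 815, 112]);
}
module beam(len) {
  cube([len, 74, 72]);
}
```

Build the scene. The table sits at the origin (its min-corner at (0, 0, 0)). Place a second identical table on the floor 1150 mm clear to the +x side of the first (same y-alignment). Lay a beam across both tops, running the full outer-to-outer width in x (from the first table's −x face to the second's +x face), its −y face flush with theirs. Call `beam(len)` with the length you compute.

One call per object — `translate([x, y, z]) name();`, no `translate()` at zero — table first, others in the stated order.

table();
translate([1830, 0, 0]) table();
translate([0, 0, 685]) beam(2510);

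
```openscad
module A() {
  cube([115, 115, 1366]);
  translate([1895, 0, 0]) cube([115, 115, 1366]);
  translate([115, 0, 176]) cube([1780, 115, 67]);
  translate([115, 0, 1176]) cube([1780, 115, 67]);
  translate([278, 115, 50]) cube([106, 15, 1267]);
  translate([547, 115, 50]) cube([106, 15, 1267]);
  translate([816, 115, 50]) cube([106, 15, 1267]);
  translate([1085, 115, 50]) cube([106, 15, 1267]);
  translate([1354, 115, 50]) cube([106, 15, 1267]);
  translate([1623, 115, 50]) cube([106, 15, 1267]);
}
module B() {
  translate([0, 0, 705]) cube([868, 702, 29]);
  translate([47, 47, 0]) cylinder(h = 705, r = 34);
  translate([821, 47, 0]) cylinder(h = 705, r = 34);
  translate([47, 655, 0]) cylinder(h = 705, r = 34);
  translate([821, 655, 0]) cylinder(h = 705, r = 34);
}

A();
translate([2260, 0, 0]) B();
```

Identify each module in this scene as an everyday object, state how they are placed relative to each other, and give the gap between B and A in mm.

A is a fence section. B is a table. The table is on the floor beside the fence section on its +x side. The gap between the table and the fence section is 250 mm.

The table's nearest face is 250 mm from the fence section's +x face.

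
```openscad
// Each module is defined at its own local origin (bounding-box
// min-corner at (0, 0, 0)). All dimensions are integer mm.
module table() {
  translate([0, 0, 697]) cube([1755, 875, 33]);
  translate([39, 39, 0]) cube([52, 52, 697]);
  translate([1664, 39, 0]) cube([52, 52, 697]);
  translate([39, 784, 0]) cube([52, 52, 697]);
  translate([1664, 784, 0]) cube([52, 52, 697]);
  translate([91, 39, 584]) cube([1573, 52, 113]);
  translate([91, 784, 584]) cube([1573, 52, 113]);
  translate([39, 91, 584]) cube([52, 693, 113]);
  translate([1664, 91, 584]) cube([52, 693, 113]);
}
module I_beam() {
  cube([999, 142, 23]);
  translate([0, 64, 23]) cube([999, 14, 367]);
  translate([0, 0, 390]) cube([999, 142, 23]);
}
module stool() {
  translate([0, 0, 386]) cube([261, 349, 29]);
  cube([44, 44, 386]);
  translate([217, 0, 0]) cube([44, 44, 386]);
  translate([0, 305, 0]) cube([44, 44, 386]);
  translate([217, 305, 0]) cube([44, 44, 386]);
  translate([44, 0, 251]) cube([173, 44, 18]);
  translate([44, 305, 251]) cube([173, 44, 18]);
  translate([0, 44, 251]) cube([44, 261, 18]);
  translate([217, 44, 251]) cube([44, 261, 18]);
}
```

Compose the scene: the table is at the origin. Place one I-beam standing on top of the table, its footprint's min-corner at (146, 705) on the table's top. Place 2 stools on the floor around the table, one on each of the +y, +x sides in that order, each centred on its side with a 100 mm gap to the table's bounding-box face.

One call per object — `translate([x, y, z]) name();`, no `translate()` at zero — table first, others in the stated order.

table();
translate([146, 705, 730]) I_beam();
translate([747, 975, 0]) stool();
translate([1855, 263, 0]) stool();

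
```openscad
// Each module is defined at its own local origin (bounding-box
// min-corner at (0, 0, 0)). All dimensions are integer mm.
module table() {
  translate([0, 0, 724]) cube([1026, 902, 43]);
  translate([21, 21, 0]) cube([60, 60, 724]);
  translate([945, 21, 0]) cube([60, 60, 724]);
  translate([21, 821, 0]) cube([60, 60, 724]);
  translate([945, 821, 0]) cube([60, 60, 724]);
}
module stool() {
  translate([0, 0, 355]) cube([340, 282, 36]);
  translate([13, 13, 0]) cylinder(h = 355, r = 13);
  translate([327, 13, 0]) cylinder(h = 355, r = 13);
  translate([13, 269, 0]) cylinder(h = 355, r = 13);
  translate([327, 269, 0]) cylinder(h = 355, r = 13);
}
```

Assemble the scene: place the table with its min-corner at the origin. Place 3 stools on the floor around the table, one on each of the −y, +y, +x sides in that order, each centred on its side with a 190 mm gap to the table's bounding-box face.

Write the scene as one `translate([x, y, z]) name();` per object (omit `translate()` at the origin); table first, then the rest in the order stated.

table();
translate([343, -472, 0]) stool();
translate([343, 1092, 0]) stool();
translate([1216, 310, 0]) stool();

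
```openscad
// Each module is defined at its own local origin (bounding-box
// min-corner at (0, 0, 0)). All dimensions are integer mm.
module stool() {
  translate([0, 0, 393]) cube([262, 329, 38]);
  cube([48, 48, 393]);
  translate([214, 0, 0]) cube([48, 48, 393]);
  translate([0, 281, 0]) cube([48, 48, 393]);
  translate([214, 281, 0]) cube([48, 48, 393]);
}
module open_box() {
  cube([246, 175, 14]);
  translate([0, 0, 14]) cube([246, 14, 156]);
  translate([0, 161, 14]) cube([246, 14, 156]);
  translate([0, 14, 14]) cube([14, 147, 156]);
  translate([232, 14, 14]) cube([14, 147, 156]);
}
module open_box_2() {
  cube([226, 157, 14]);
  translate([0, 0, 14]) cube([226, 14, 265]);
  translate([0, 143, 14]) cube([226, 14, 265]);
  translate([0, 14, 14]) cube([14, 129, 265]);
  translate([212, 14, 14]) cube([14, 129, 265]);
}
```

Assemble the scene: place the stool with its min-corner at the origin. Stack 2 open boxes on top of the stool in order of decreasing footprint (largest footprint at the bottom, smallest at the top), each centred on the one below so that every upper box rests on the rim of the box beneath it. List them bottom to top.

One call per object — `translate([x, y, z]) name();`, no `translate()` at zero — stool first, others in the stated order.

stool();
translate([8, 77, 431]) open_box();
translate([18, 86, 601]) open_box_2();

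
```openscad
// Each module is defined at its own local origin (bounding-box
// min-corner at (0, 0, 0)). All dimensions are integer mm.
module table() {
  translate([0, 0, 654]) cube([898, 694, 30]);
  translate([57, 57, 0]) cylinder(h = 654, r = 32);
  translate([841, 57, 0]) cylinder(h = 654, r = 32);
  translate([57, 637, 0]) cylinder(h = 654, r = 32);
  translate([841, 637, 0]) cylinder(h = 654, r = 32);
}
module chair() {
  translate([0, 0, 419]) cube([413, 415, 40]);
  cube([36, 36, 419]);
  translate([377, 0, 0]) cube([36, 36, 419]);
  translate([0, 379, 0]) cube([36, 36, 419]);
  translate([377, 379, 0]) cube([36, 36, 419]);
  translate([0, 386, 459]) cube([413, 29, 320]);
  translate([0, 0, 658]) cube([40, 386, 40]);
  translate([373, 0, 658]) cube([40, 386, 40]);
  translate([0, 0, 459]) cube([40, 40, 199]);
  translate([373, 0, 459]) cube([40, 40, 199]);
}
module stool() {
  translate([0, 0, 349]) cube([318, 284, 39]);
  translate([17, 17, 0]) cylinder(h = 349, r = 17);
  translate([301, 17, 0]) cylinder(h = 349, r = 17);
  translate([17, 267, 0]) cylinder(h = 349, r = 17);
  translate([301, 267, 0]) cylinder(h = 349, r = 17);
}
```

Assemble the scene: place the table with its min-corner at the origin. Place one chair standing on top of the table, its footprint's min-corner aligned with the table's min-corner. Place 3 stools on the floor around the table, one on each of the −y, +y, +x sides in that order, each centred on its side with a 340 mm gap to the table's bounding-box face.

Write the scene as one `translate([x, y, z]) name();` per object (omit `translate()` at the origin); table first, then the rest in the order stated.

table();
translate([0, 0, 684]) chair();
translate([290, -624, 0]) stool();
translate([290, 1034, 0]) stool();
translate([1238, 205, 0]) stool();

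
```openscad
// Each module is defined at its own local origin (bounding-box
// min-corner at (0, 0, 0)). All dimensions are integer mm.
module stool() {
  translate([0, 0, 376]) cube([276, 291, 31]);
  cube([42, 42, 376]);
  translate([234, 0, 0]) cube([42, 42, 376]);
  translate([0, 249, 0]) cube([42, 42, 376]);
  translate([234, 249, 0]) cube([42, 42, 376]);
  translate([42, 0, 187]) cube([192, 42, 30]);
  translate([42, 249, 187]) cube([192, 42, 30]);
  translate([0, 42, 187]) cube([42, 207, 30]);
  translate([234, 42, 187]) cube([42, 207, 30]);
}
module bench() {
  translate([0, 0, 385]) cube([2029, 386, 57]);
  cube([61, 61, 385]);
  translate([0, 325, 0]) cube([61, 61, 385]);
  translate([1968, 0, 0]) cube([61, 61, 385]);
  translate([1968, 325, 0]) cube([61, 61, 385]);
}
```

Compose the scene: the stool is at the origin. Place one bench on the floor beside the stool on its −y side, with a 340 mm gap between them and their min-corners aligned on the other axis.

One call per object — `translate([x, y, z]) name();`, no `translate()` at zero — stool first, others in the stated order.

stool();
translate([0, -726, 0]) bench();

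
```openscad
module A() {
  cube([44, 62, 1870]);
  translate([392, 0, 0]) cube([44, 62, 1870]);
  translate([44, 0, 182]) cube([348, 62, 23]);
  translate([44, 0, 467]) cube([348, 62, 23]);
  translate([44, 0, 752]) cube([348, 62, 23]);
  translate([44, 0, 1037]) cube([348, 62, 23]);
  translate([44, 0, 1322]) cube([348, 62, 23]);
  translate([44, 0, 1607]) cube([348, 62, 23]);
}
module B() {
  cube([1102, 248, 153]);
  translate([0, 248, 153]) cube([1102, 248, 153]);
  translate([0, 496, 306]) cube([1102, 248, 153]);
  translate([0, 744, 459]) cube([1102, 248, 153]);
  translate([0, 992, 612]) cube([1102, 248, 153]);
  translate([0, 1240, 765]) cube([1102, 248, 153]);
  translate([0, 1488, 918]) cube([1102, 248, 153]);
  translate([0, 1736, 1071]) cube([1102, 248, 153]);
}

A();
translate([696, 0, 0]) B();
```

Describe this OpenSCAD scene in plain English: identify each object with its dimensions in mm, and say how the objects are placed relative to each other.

A is a straight ladder. Two 44×62 mm vertical rails, 1870 mm tall, stand 436 mm apart (outside-to-outside) with their front faces coplanar on the −y side. 6 rungs, each 62 mm deep and 23 mm tall, span between the inner faces of the rails, front faces flush with the rails. The lowest rung's underside is at z = 182 mm and rungs are spaced 285 mm apart (underside to underside).

B is a run of 8 identical solid stair steps. Each tread is 1102×248 mm and each step block is 153 mm high. Step 1 rests on the floor; step k is offset from step 1 by (k−1)×248 mm in y and (k−1)×153 mm in z.

The staircase is on the floor beside the ladder on its +x side.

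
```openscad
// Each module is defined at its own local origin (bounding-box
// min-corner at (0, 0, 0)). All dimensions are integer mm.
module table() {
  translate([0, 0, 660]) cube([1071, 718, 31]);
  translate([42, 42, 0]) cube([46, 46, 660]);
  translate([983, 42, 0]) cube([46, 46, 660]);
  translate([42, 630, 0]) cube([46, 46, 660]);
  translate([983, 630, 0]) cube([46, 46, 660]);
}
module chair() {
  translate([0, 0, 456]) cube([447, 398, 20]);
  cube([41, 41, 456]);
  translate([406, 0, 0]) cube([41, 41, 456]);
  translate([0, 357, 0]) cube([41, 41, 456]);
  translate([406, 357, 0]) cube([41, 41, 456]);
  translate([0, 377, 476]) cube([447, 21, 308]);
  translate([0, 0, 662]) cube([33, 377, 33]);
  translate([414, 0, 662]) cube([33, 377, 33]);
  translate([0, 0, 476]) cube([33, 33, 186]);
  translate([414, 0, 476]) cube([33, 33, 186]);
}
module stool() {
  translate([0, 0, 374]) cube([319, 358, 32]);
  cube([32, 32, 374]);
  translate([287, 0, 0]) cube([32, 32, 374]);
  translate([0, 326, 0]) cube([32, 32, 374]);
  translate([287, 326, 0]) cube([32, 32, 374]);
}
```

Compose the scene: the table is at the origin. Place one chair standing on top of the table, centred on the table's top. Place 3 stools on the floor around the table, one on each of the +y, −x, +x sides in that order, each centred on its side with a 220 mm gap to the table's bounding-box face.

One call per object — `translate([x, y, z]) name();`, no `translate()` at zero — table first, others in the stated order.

table();
translate([312, 160, 691]) chair();
translate([376, 938, 0]) stool();
translate([-539, 180, 0]) stool();
translate([1291, 180, 0]) stool();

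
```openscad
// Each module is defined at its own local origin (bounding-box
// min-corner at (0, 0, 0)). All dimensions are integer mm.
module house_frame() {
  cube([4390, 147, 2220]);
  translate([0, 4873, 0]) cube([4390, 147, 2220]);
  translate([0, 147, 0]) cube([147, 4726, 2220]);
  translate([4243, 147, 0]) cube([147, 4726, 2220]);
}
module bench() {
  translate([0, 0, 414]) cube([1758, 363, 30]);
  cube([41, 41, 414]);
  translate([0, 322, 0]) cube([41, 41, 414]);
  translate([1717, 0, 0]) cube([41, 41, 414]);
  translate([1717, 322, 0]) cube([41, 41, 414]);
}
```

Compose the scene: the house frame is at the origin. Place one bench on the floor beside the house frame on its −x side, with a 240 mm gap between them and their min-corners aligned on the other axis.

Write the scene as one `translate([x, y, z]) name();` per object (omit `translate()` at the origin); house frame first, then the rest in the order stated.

house_frame();
translate([-1998, 0, 0]) bench();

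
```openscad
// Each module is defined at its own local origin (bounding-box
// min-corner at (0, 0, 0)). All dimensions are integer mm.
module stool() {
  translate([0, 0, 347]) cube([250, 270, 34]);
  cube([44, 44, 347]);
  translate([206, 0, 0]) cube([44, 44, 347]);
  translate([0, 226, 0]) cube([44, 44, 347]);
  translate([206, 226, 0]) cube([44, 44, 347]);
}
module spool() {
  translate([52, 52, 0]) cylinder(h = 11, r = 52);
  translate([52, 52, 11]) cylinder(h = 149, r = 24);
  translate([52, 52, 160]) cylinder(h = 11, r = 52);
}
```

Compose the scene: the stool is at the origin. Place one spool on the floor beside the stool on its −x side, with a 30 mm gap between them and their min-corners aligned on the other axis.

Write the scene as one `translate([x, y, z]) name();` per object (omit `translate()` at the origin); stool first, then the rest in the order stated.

stool();
translate([-134, 0, 0]) spool();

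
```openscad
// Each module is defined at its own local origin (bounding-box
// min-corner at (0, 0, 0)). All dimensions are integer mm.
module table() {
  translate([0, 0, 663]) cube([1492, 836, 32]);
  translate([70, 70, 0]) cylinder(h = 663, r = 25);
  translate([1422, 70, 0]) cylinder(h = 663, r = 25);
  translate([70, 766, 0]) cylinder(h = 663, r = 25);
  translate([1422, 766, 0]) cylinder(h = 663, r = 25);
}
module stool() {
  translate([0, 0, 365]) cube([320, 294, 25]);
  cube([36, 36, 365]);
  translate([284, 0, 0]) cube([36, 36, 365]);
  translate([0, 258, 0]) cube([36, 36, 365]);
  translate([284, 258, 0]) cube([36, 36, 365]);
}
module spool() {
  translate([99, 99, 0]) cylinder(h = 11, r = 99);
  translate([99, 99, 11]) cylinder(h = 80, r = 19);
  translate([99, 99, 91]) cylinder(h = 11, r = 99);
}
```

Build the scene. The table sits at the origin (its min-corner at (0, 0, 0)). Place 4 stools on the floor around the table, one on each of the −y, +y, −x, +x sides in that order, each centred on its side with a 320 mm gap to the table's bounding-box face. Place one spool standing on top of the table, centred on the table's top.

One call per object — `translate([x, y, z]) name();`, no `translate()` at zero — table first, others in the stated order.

table();
translate([586, -614, 0]) stool();
translate([586, 1156, 0]) stool();
translate([-640, 271, 0]) stool();
translate([1812, 271, 0]) stool();
translate([647, 319, 695]) spool();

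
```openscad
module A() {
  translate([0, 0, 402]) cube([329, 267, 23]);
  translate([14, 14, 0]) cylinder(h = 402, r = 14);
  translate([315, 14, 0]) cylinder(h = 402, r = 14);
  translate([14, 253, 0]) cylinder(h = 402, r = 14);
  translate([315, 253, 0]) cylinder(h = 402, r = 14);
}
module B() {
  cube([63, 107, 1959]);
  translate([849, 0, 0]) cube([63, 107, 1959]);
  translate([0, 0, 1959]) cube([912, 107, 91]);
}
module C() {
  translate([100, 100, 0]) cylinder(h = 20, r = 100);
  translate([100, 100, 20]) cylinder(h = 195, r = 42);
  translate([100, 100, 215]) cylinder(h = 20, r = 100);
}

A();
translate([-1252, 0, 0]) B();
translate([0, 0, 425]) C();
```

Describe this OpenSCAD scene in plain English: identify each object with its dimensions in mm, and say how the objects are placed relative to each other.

A is a four-legged stool. The seat is a 329×267×23 mm slab whose top surface is at z = 425 mm; four round legs, each 28 mm in diameter, run from the floor (z = 0) to the underside of the seat, each leg's axis is inset half a diameter from the nearest pair of seat edges (so the leg's bounding box is flush with the corner).

B is a rectangular door frame: two vertical jambs of 63×107 mm section, 1959 mm tall, with a clear opening 786 mm wide between their inner faces. A header 91 mm tall and 107 mm deep lies on top of the jambs and spans the full outside width.

C is a spool: two coaxial disc flanges of radius 100 mm and thickness 20 mm, joined by a core cylinder of radius 42 mm and height 195 mm. The lower flange rests on z = 0 and the three cylinders share a vertical axis.

The door frame is on the floor beside the stool on its −x side. The spool is on top of the stool.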